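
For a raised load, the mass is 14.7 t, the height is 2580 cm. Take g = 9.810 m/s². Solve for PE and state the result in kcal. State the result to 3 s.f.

889 kcal

Directly: PE = mgh.
m = 14.7 t = 14700 kg; h = 2580 cm = 25.80 m; g = 9.810 m/s².
PE = 3.721×10^6 J
3.721×10^6 J × (1 kcal / 4184 J) = 889.2 kcal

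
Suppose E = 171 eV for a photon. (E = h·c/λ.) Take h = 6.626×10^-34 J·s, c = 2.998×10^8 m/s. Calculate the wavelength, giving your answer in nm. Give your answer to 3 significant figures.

Rearranging E = h·c/λ for λ: λ = hc/E.
E = 171 eV = 2.740×10^-17 J; h = 6.626×10^-34 J·s; c = 2.998×10^8 m/s.
λ = 7.251×10^-9 m
7.251×10^-9 m × (1 nm / 1.000×10^-9 m) = 7.251 nm

7.25 nm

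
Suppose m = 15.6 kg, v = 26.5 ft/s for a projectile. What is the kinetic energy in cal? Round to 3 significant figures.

Directly: KE = ½mv².
m = 15.6 kg; v = 26.5 ft/s = 8.077 m/s.
KE = 508.9 J
508.9 J × (1 cal / 4.184 J) = 121.6 cal

122 cal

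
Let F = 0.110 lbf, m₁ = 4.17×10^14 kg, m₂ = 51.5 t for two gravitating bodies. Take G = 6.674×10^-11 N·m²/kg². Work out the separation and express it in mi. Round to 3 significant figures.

33.6 mi

Rearranging F = G·m₁·m₂/r² for r: r = √(G·m₁m₂/F).
F = 0.110 lbf = 0.4893 N; m₁ = 4.17×10^14 kg; m₂ = 51.5 t = 51500 kg; G = 6.674×10^-11 N·m²/kg².
r = 54122 m
54122 m × (1 mi / 1609 m) = 33.63 mi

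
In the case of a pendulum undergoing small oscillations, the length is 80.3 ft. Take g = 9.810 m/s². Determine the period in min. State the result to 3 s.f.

T is given directly by: T = 2π√(L/g).
L = 80.3 ft = 24.48 m; g = 9.810 m/s².
T = 9.925 s
9.925 s × (1 min / 60.00 s) = 0.1654 min

0.165 min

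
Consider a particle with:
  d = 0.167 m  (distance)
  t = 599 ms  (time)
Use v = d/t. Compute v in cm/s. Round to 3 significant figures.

Directly: v = d/t.
d = 0.167 m; t = 599 ms = 0.5990 s.
v = 0.2788 m/s
0.2788 m/s × (1 cm/s / 0.01000 m/s) = 27.88 cm/s

27.9 cm/s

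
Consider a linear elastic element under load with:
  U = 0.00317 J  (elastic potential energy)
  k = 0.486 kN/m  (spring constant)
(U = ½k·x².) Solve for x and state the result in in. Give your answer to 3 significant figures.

Rearranging U = ½k·x² for x: x = √(2U/k).
U = 0.00317 J; k = 0.486 kN/m = 486.0 N/m.
x = 0.003612 m
0.003612 m × (1 in / 0.02540 m) = 0.1422 in

0.142 in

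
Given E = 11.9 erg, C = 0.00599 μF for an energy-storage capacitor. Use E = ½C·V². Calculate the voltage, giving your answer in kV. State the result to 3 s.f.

0.0199 kV

Rearranging: V = √(2E/C).
E = 11.9 erg = 1.190×10^-6 J; C = 0.00599 μF = 5.990×10^-9 F.
V = 19.93 V
19.93 V × (1 kV / 1000 V) = 0.01993 kV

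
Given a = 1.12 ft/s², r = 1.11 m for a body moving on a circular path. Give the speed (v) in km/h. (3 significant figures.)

2.22 km/h

Solving a = v²/r for v: v = √(a·r).
a = 1.12 ft/s² = 0.3414 m/s²; r = 1.11 m.
v = 0.6156 m/s
0.6156 m/s × (1 km/h / 0.2778 m/s) = 2.216 km/h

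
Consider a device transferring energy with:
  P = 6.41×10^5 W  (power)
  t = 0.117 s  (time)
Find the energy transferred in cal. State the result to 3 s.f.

17900 cal

Solving P = W/t for W: W = P·t.
P = 6.41×10^5 W; t = 0.117 s.
W = 74997 J  (the unit combination reduces to kg·m²/s² = J)
74997 J × (1 cal / 4.184 J) = 17925 cal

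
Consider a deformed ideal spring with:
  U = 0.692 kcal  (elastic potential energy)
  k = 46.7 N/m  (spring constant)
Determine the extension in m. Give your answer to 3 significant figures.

11.1 m

Solving U = ½k·x² for x: x = √(2U/k).
U = 0.692 kcal = 2895 J; k = 46.7 N/m.
x = 11.14 m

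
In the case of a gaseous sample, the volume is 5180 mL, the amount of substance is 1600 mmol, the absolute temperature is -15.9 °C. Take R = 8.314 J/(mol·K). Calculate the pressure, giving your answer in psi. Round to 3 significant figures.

95.8 psi

P is given directly by: P = nRT/V.
V = 5180 mL = 0.005180 m³; n = 1600 mmol = 1.600 mol; T = -15.9 °C = 257.2 K; R = 8.314 J/(mol·K).
P = 6.606×10^5 Pa
6.606×10^5 Pa × (1 psi / 6895 Pa) = 95.82 psi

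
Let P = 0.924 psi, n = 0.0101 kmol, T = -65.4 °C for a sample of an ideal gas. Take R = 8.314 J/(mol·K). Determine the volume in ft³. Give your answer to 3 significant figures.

From the ideal-gas law: V = nRT/P.
P = 0.924 psi = 6371 Pa; n = 0.0101 kmol = 10.10 mol; T = -65.4 °C = 207.7 K; R = 8.314 J/(mol·K).
V = 2.738 m³
2.738 m³ × (1 ft³ / 0.02832 m³) = 96.70 ft³

96.7 ft³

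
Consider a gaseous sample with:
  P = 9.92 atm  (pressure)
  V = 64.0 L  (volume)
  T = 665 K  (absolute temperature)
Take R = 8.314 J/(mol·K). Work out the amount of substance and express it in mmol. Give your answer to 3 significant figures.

11600 mmol

From the ideal-gas law: n = PV/(RT).
P = 9.92 atm = 1.005×10^6 Pa; V = 64.0 L = 0.06400 m³; T = 665 K; R = 8.314 J/(mol·K).
n = 11.64 mol
11.64 mol × (1 mmol / 0.001000 mol) = 11635 mmol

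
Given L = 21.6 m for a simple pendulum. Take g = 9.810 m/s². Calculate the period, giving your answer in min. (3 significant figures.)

0.155 min

Directly: T = 2π√(L/g).
L = 21.6 m; g = 9.810 m/s².
T = 9.323 s
9.323 s × (1 min / 60.00 s) = 0.1554 min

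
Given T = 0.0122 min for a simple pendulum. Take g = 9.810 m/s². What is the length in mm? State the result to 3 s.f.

133 mm

Rearranging T = 2π√(L/g) for L: L = g·(T/2π)².
T = 0.0122 min = 0.7320 s; g = 9.810 m/s².
L = 0.1331 m
0.1331 m × (1 mm / 0.001000 m) = 133.1 mm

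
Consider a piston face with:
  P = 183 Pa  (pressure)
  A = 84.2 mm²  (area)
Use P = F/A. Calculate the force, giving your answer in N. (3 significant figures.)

0.0154 N

Solving P = F/A for F: F = P·A.
P = 183 Pa; A = 84.2 mm² = 8.420×10^-5 m².
F = 0.01541 N  (the unit combination reduces to kg·m/s² = N)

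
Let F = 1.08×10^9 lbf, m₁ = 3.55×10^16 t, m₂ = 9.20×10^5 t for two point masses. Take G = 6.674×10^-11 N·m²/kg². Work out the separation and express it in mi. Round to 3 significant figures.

13.2 mi

From Newton's law of gravitation: r = √(G·m₁m₂/F).
F = 1.08×10^9 lbf = 4.804×10^9 N; m₁ = 3.55×10^16 t = 3.550×10^19 kg; m₂ = 9.20×10^5 t = 9.200×10^8 kg; G = 6.674×10^-11 N·m²/kg².
r = 21301 m
21301 m × (1 mi / 1609 m) = 13.24 mi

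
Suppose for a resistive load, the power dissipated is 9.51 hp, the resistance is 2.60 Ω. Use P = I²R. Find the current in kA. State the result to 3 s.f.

Solving P = I²R for I: I = √(P/R).
P = 9.51 hp = 7092 W; R = 2.60 Ω.
I = 52.23 A
52.23 A × (1 kA / 1000 A) = 0.05223 kA

0.0522 kA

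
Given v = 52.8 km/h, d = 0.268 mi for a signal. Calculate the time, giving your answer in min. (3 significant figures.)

Rearranging v = d/t for t: t = d/v.
v = 52.8 km/h = 14.67 m/s; d = 0.268 mi = 431.3 m.
t = 29.41 s
29.41 s × (1 min / 60.00 s) = 0.4901 min

0.490 min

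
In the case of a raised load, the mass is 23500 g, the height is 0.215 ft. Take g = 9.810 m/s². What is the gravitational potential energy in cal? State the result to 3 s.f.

3.61 cal

Directly: PE = mgh.
m = 23500 g = 23.50 kg; h = 0.215 ft = 0.06553 m; g = 9.810 m/s².
PE = 15.11 J  (the unit combination reduces to kg·m²/s² = J)
15.11 J × (1 cal / 4.184 J) = 3.611 cal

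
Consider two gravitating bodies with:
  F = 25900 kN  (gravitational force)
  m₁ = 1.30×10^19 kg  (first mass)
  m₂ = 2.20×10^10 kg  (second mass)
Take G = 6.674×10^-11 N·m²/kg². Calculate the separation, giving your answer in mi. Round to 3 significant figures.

From Newton's law of gravitation: r = √(G·m₁m₂/F).
F = 25900 kN = 2.590×10^7 N; m₁ = 1.30×10^19 kg; m₂ = 2.20×10^10 kg; G = 6.674×10^-11 N·m²/kg².
r = 8.585×10^5 m
8.585×10^5 m × (1 mi / 1609 m) = 533.4 mi

533 mi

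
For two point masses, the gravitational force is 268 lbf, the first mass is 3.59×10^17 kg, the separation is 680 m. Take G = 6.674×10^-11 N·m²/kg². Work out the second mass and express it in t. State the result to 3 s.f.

0.0230 t

Solving F = G·m₁·m₂/r² for m₂: m₂ = F·r²/(G·m₁).
F = 268 lbf = 1192 N; m₁ = 3.59×10^17 kg; r = 680 m; G = 6.674×10^-11 N·m²/kg².
m₂ = 23.01 kg
23.01 kg × (1 t / 1000 kg) = 0.02301 t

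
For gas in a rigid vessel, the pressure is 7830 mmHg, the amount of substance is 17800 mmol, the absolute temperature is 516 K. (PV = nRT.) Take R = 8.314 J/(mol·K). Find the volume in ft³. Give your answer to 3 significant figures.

2.58 ft³

From the ideal-gas law: V = nRT/P.
P = 7830 mmHg = 1.044×10^6 Pa; n = 17800 mmol = 17.80 mol; T = 516 K; R = 8.314 J/(mol·K).
V = 0.07315 m³
0.07315 m³ × (1 ft³ / 0.02832 m³) = 2.583 ft³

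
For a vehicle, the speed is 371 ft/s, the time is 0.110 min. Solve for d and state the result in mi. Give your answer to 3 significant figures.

Rearranging v = d/t for d: d = v·t.
v = 371 ft/s = 113.1 m/s; t = 0.110 min = 6.600 s.
d = 746.3 m
746.3 m × (1 mi / 1609 m) = 0.4637 mi

0.464 mi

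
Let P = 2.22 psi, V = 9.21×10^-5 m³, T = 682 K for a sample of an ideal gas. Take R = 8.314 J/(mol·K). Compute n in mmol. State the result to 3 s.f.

Solving PV = nRT for n: n = PV/(RT).
P = 2.22 psi = 15306 Pa; V = 9.21×10^-5 m³; T = 682 K; R = 8.314 J/(mol·K).
n = 2.486×10^-4 mol
2.486×10^-4 mol × (1 mmol / 0.001000 mol) = 0.2486 mmol

0.249 mmol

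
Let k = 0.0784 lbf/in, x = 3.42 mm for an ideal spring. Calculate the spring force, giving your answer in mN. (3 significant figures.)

F is given directly by: F = kx.
k = 0.0784 lbf/in = 13.73 N/m; x = 3.42 mm = 0.003420 m.
F = 0.04696 N  (the unit combination reduces to kg·m/s² = N)
0.04696 N × (1 mN / 0.001000 N) = 46.96 mN

47.0 mN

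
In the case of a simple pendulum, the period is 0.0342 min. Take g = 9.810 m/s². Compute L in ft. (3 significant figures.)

Rearranging: L = g·(T/2π)².
T = 0.0342 min = 2.052 s; g = 9.810 m/s².
L = 1.046 m
1.046 m × (1 ft / 0.3048 m) = 3.433 ft

3.43 ft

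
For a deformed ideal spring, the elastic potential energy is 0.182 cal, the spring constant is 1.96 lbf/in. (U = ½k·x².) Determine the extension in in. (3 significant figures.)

Rearranging U = ½k·x² for x: x = √(2U/k).
U = 0.182 cal = 0.7615 J; k = 1.96 lbf/in = 343.2 N/m.
x = 0.06661 m
0.06661 m × (1 in / 0.02540 m) = 2.622 in

2.62 in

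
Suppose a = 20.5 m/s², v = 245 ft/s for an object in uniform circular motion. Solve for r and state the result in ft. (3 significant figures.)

892 ft

Rearranging a = v²/r for r: r = v²/a.
a = 20.5 m/s²; v = 245 ft/s = 74.68 m/s.
r = 272.0 m
272.0 m × (1 ft / 0.3048 m) = 892.5 ft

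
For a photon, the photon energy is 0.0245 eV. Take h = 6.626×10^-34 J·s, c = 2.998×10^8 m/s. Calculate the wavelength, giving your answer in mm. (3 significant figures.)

0.0506 mm

Solving E = h·c/λ for λ: λ = hc/E.
E = 0.0245 eV = 3.925×10^-21 J; h = 6.626×10^-34 J·s; c = 2.998×10^8 m/s.
λ = 5.061×10^-5 m
5.061×10^-5 m × (1 mm / 0.001000 m) = 0.05061 mm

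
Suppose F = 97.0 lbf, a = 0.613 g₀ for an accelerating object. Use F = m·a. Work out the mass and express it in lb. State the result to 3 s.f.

Rearranging F = m·a for m: m = F/a.
F = 97.0 lbf = 431.5 N; a = 0.613 g₀ = 6.011 m/s².
m = 71.78 kg
71.78 kg × (1 lb / 0.4536 kg) = 158.2 lb

158 lb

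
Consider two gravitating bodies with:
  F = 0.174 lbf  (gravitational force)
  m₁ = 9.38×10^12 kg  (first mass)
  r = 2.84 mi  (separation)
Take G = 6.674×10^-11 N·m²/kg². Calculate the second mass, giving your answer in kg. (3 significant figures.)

25800 kg

From Newton's law of gravitation: m₂ = F·r²/(G·m₁).
F = 0.174 lbf = 0.7740 N; m₁ = 9.38×10^12 kg; r = 2.84 mi = 4571 m; G = 6.674×10^-11 N·m²/kg².
m₂ = 25827 kg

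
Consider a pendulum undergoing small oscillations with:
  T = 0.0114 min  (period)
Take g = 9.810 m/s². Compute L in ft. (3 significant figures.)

Rearranging T = 2π√(L/g) for L: L = g·(T/2π)².
T = 0.0114 min = 0.6840 s; g = 9.810 m/s².
L = 0.1163 m
0.1163 m × (1 ft / 0.3048 m) = 0.3814 ft

0.381 ft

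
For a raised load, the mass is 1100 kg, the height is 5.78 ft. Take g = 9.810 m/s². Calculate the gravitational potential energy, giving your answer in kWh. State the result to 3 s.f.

0.00528 kWh

Directly: PE = mgh.
m = 1100 kg; h = 5.78 ft = 1.762 m; g = 9.810 m/s².
PE = 19011 J  (the unit combination reduces to kg·m²/s² = J)
19011 J × (1 kWh / 3.600×10^6 J) = 0.005281 kWh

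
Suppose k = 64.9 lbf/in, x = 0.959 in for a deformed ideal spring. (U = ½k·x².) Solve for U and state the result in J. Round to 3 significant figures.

U is given directly by: U = ½kx².
k = 64.9 lbf/in = 11366 N/m; x = 0.959 in = 0.02436 m.
U = 3.372 J  (the unit combination reduces to kg·m²/s² = J)

3.37 J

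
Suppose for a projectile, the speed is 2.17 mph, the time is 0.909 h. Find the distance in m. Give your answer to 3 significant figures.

3170 m

Rearranging v = d/t for d: d = v·t.
v = 2.17 mph = 0.9701 m/s; t = 0.909 h = 3272 s.
d = 3174 m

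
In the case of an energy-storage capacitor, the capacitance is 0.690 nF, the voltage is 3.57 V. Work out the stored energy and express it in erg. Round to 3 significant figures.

0.0440 erg

Directly: E = ½CV².
C = 0.690 nF = 6.900×10^-10 F; V = 3.57 V.
E = 4.397×10^-9 J  (the unit combination reduces to kg·m²/s² = J)
4.397×10^-9 J × (1 erg / 1.000×10^-7 J) = 0.04397 erg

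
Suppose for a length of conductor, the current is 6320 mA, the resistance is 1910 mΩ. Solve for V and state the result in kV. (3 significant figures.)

0.0121 kV

Directly: V = IR.
I = 6320 mA = 6.320 A; R = 1910 mΩ = 1.910 Ω.
V = 12.07 V
12.07 V × (1 kV / 1000 V) = 0.01207 kV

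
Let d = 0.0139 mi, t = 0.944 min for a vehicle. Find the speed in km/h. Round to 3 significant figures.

1.42 km/h

Directly: v = d/t.
d = 0.0139 mi = 22.37 m; t = 0.944 min = 56.64 s.
v = 0.3949 m/s
0.3949 m/s × (1 km/h / 0.2778 m/s) = 1.422 km/h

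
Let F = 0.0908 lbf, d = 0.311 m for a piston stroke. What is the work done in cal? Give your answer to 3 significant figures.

0.0300 cal

Directly: W = F·d.
F = 0.0908 lbf = 0.4039 N; d = 0.311 m.
W = 0.1256 J
0.1256 J × (1 cal / 4.184 J) = 0.03002 cal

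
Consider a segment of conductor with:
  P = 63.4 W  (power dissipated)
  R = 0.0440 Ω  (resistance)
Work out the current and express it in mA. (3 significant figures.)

38000 mA

Rearranging P = I²R for I: I = √(P/R).
P = 63.4 W; R = 0.0440 Ω.
I = 37.96 A
37.96 A × (1 mA / 0.001000 A) = 37959 mA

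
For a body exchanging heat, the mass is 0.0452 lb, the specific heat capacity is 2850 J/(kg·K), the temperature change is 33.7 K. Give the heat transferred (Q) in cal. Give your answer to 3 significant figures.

471 cal

Directly: Q = mcΔT.
m = 0.0452 lb = 0.02050 kg; c = 2850 J/(kg·K); ΔT = 33.7 K.
Q = 1969 J
1969 J × (1 cal / 4.184 J) = 470.6 cal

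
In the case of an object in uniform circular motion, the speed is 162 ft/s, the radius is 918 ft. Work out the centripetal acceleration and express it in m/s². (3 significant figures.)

8.71 m/s²

a is given directly by: a = v²/r.
v = 162 ft/s = 49.38 m/s; r = 918 ft = 279.8 m.
a = 8.714 m/s²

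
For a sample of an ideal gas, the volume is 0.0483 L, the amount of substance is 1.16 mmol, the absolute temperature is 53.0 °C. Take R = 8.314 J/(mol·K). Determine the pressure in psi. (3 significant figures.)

9.45 psi

P is given directly by: P = nRT/V.
V = 0.0483 L = 4.830×10^-5 m³; n = 1.16 mmol = 0.001160 mol; T = 53.0 °C = 326.1 K; R = 8.314 J/(mol·K).
P = 65124 Pa  (the unit combination reduces to kg/(m·s²) = Pa)
65124 Pa × (1 psi / 6895 Pa) = 9.445 psi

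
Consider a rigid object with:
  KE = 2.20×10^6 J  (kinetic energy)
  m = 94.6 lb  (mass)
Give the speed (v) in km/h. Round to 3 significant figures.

1150 km/h

Solving KE = ½mv² for v: v = √(2·KE/m).
KE = 2.20×10^6 J; m = 94.6 lb = 42.91 kg.
v = 320.2 m/s
320.2 m/s × (1 km/h / 0.2778 m/s) = 1153 km/h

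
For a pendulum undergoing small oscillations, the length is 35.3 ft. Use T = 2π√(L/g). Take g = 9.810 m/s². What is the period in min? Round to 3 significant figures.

Directly: T = 2π√(L/g).
L = 35.3 ft = 10.76 m; g = 9.810 m/s².
T = 6.580 s
6.580 s × (1 min / 60.00 s) = 0.1097 min

0.110 min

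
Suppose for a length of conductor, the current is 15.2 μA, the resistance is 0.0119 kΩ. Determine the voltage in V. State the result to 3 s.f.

1.81×10^-4 V

V is given directly by: V = IR.
I = 15.2 μA = 1.520×10^-5 A; R = 0.0119 kΩ = 11.90 Ω.
V = 1.809×10^-4 V  (the unit combination reduces to kg·m²/(A·s³) = V)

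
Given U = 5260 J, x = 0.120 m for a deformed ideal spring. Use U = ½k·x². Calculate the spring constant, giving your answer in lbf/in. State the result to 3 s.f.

Rearranging U = ½k·x² for k: k = 2U/x².
U = 5260 J; x = 0.120 m.
k = 7.306×10^5 N/m
7.306×10^5 N/m × (1 lbf/in / 175.1 N/m) = 4172 lbf/in

4170 lbf/in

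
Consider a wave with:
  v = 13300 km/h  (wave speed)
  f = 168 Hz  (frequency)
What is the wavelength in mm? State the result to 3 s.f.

Solving v = f·λ for λ: λ = v/f.
v = 13300 km/h = 3694 m/s; f = 168 Hz.
λ = 21.99 m
21.99 m × (1 mm / 0.001000 m) = 21991 mm

22000 mm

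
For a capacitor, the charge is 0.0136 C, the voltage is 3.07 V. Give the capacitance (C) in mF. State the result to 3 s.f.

Directly: C = Q/V.
Q = 0.0136 C; V = 3.07 V.
C = 0.004430 F
0.004430 F × (1 mF / 0.001000 F) = 4.430 mF

4.43 mF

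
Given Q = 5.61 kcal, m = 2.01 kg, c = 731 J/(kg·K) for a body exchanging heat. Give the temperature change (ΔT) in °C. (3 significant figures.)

16.0 °C

Solving Q = m·c·ΔT for ΔT: ΔT = Q/(m·c).
Q = 5.61 kcal = 23472 J; m = 2.01 kg; c = 731 J/(kg·K).
ΔT = 15.98 K
Since 1 °C = 1 K, 15.98 °C.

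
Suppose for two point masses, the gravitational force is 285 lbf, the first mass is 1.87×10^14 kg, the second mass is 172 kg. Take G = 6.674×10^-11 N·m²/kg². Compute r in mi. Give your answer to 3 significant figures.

Solving F = G·m₁·m₂/r² for r: r = √(G·m₁m₂/F).
F = 285 lbf = 1268 N; m₁ = 1.87×10^14 kg; m₂ = 172 kg; G = 6.674×10^-11 N·m²/kg².
r = 41.15 m
41.15 m × (1 mi / 1609 m) = 0.02557 mi

0.0256 mi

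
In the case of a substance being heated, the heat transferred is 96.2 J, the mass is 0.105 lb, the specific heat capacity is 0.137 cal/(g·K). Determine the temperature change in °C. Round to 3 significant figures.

3.52 °C

Rearranging: ΔT = Q/(m·c).
Q = 96.2 J; m = 0.105 lb = 0.04763 kg; c = 0.137 cal/(g·K) = 573.2 J/(kg·K).
ΔT = 3.524 K
Since 1 °C = 1 K, 3.524 °C.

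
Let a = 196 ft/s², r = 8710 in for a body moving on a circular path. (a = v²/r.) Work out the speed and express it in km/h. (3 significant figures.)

414 km/h

Solving a = v²/r for v: v = √(a·r).
a = 196 ft/s² = 59.74 m/s²; r = 8710 in = 221.2 m.
v = 115.0 m/s
115.0 m/s × (1 km/h / 0.2778 m/s) = 413.9 km/h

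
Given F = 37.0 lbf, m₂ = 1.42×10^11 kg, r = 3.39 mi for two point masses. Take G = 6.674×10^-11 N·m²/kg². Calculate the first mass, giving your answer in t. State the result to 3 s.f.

5.17×10^5 t

From Newton's law of gravitation: m₁ = F·r²/(G·m₂).
F = 37.0 lbf = 164.6 N; m₂ = 1.42×10^11 kg; r = 3.39 mi = 5456 m; G = 6.674×10^-11 N·m²/kg².
m₁ = 5.169×10^8 kg
5.169×10^8 kg × (1 t / 1000 kg) = 5.169×10^5 t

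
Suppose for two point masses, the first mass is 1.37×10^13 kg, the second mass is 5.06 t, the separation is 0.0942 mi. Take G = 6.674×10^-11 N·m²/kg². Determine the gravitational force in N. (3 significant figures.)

F is given directly by: F = Gm₁m₂/r².
m₁ = 1.37×10^13 kg; m₂ = 5.06 t = 5060 kg; r = 0.0942 mi = 151.6 m; G = 6.674×10^-11 N·m²/kg².
F = 201.3 N  (the unit combination reduces to kg·m/s² = N)

201 N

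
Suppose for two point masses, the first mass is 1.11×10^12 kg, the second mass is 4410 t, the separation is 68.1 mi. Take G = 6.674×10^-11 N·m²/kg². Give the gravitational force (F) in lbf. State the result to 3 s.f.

0.00611 lbf

From Newton's law of gravitation: F = Gm₁m₂/r².
m₁ = 1.11×10^12 kg; m₂ = 4410 t = 4.410×10^6 kg; r = 68.1 mi = 1.096×10^5 m; G = 6.674×10^-11 N·m²/kg².
F = 0.02720 N
0.02720 N × (1 lbf / 4.448 N) = 0.006115 lbf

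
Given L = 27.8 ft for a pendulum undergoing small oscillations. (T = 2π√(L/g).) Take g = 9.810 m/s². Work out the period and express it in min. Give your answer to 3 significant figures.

T is given directly by: T = 2π√(L/g).
L = 27.8 ft = 8.473 m; g = 9.810 m/s².
T = 5.839 s
5.839 s × (1 min / 60.00 s) = 0.09732 min

0.0973 min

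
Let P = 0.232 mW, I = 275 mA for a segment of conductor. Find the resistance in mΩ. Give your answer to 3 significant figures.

Rearranging P = I²R for R: R = P/I².
P = 0.232 mW = 2.320×10^-4 W; I = 275 mA = 0.2750 A.
R = 0.003068 Ω
0.003068 Ω × (1 mΩ / 0.001000 Ω) = 3.068 mΩ

3.07 mΩ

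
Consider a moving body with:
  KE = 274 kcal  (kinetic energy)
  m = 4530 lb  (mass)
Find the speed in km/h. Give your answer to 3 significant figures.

Rearranging KE = ½mv² for v: v = √(2·KE/m).
KE = 274 kcal = 1.146×10^6 J; m = 4530 lb = 2055 kg.
v = 33.40 m/s
33.40 m/s × (1 km/h / 0.2778 m/s) = 120.3 km/h

120 km/h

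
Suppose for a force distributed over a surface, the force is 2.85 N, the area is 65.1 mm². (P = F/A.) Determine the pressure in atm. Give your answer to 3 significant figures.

Directly: P = F/A.
F = 2.85 N; A = 65.1 mm² = 6.510×10^-5 m².
P = 43779 Pa
43779 Pa × (1 atm / 1.013×10^5 Pa) = 0.4321 atm

0.432 atm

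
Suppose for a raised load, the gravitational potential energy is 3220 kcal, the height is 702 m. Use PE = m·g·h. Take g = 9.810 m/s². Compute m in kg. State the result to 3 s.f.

1960 kg

Solving PE = m·g·h for m: m = PE/(g·h).
PE = 3220 kcal = 1.347×10^7 J; h = 702 m; g = 9.810 m/s².
m = 1956 kg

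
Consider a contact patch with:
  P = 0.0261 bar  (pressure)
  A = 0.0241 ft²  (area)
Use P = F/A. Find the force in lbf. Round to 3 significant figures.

Rearranging: F = P·A.
P = 0.0261 bar = 2610 Pa; A = 0.0241 ft² = 0.002239 m².
F = 5.844 N  (the unit combination reduces to kg·m/s² = N)
5.844 N × (1 lbf / 4.448 N) = 1.314 lbf

1.31 lbf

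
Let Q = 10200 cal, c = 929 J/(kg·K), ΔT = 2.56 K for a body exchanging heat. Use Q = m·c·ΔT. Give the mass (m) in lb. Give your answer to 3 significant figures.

Rearranging: m = Q/(c·ΔT).
Q = 10200 cal = 42677 J; c = 929 J/(kg·K); ΔT = 2.56 K.
m = 17.94 kg
17.94 kg × (1 lb / 0.4536 kg) = 39.56 lb

39.6 lb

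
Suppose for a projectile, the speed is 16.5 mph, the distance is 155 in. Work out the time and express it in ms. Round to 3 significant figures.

534 ms

Rearranging v = d/t for t: t = d/v.
v = 16.5 mph = 7.376 m/s; d = 155 in = 3.937 m.
t = 0.5337 s
0.5337 s × (1 ms / 0.001000 s) = 533.7 ms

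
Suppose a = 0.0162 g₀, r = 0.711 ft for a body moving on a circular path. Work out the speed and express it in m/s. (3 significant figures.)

0.186 m/s

Rearranging a = v²/r for v: v = √(a·r).
a = 0.0162 g₀ = 0.1589 m/s²; r = 0.711 ft = 0.2167 m.
v = 0.1855 m/s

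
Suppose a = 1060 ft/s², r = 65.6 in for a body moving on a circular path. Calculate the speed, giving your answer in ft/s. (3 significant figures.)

Rearranging a = v²/r for v: v = √(a·r).
a = 1060 ft/s² = 323.1 m/s²; r = 65.6 in = 1.666 m.
v = 23.20 m/s
23.20 m/s × (1 ft/s / 0.3048 m/s) = 76.12 ft/s

76.1 ft/s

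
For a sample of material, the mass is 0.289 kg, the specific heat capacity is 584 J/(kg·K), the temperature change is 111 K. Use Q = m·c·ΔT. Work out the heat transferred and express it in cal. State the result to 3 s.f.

4480 cal

Q is given directly by: Q = mcΔT.
m = 0.289 kg; c = 584 J/(kg·K); ΔT = 111 K.
Q = 18734 J
18734 J × (1 cal / 4.184 J) = 4478 cal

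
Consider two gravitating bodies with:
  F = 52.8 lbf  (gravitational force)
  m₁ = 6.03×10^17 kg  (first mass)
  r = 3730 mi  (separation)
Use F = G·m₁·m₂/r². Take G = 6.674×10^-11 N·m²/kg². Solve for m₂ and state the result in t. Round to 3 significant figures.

2.10×10^5 t

Rearranging: m₂ = F·r²/(G·m₁).
F = 52.8 lbf = 234.9 N; m₁ = 6.03×10^17 kg; r = 3730 mi = 6.003×10^6 m; G = 6.674×10^-11 N·m²/kg².
m₂ = 2.103×10^8 kg
2.103×10^8 kg × (1 t / 1000 kg) = 2.103×10^5 t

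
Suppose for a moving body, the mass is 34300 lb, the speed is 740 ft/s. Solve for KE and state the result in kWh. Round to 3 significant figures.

KE is given directly by: KE = ½mv².
m = 34300 lb = 15558 kg; v = 740 ft/s = 225.6 m/s.
KE = 3.958×10^8 J
3.958×10^8 J × (1 kWh / 3.600×10^6 J) = 109.9 kWh

110 kWh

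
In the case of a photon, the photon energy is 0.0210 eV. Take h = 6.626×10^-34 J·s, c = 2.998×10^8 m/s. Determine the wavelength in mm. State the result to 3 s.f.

0.0590 mm

Rearranging: λ = hc/E.
E = 0.0210 eV = 3.365×10^-21 J; h = 6.626×10^-34 J·s; c = 2.998×10^8 m/s.
λ = 5.904×10^-5 m
5.904×10^-5 m × (1 mm / 0.001000 m) = 0.05904 mm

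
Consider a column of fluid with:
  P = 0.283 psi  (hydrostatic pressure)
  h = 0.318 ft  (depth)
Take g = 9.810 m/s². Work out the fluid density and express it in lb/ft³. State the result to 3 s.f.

Rearranging: ρ = P/(g·h).
P = 0.283 psi = 1951 Pa; h = 0.318 ft = 0.09693 m; g = 9.810 m/s².
ρ = 2052 kg/m³
2052 kg/m³ × (1 lb/ft³ / 16.02 kg/m³) = 128.1 lb/ft³

128 lb/ft³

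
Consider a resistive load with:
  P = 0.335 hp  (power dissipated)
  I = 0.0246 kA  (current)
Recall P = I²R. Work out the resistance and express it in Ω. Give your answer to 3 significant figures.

Rearranging P = I²R for R: R = P/I².
P = 0.335 hp = 249.8 W; I = 0.0246 kA = 24.60 A.
R = 0.4128 Ω

0.413 Ω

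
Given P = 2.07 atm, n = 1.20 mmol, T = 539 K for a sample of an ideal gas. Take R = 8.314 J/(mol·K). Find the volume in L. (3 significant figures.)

Rearranging: V = nRT/P.
P = 2.07 atm = 2.097×10^5 Pa; n = 1.20 mmol = 0.001200 mol; T = 539 K; R = 8.314 J/(mol·K).
V = 2.564×10^-5 m³
2.564×10^-5 m³ × (1 L / 0.001000 m³) = 0.02564 L

0.0256 L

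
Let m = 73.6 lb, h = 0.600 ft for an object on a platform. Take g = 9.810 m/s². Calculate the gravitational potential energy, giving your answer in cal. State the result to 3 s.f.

Directly: PE = mgh.
m = 73.6 lb = 33.38 kg; h = 0.600 ft = 0.1829 m; g = 9.810 m/s².
PE = 59.89 J
59.89 J × (1 cal / 4.184 J) = 14.31 cal

14.3 cal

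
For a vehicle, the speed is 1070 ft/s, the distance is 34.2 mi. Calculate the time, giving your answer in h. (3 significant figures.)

Rearranging: t = d/v.
v = 1070 ft/s = 326.1 m/s; d = 34.2 mi = 55040 m.
t = 168.8 s
168.8 s × (1 h / 3600 s) = 0.04688 h

0.0469 h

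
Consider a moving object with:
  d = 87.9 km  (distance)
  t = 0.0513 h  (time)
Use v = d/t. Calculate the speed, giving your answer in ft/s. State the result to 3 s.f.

v is given directly by: v = d/t.
d = 87.9 km = 87900 m; t = 0.0513 h = 184.7 s.
v = 476.0 m/s
476.0 m/s × (1 ft/s / 0.3048 m/s) = 1562 ft/s

1560 ft/s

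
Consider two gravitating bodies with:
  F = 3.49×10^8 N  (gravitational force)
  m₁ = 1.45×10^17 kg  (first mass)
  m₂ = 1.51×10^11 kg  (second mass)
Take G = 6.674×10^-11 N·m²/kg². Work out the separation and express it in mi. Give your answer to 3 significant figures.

From Newton's law of gravitation: r = √(G·m₁m₂/F).
F = 3.49×10^8 N; m₁ = 1.45×10^17 kg; m₂ = 1.51×10^11 kg; G = 6.674×10^-11 N·m²/kg².
r = 64707 m
64707 m × (1 mi / 1609 m) = 40.21 mi

40.2 mi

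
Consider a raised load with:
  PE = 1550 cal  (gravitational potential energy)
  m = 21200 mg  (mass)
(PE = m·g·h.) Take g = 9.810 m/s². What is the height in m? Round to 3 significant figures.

31200 m

Rearranging PE = m·g·h for h: h = PE/(m·g).
PE = 1550 cal = 6485 J; m = 21200 mg = 0.02120 kg; g = 9.810 m/s².
h = 31183 m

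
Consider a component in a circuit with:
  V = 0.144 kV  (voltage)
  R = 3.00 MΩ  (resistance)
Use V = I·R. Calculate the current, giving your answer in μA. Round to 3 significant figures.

Rearranging: I = V/R.
V = 0.144 kV = 144.0 V; R = 3.00 MΩ = 3.000×10^6 Ω.
I = 4.800×10^-5 A
4.800×10^-5 A × (1 μA / 1.000×10^-6 A) = 48.00 μA

48.0 μA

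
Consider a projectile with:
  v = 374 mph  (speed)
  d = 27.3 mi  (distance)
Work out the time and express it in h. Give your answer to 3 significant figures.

0.0730 h

Solving v = d/t for t: t = d/v.
v = 374 mph = 167.2 m/s; d = 27.3 mi = 43935 m.
t = 262.8 s
262.8 s × (1 h / 3600 s) = 0.07299 h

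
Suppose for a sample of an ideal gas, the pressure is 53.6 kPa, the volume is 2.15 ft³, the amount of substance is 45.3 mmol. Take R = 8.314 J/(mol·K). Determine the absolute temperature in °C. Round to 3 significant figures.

Rearranging PV = nRT for T: T = PV/(nR).
P = 53.6 kPa = 53600 Pa; V = 2.15 ft³ = 0.06088 m³; n = 45.3 mmol = 0.04530 mol; R = 8.314 J/(mol·K).
T = 8664 K
8664 K − 273.15 = 8391 °C

8390 °C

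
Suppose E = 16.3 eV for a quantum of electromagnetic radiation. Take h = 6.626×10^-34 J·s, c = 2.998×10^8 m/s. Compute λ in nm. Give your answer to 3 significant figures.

76.1 nm

Rearranging E = h·c/λ for λ: λ = hc/E.
E = 16.3 eV = 2.612×10^-18 J; h = 6.626×10^-34 J·s; c = 2.998×10^8 m/s.
λ = 7.607×10^-8 m
7.607×10^-8 m × (1 nm / 1.000×10^-9 m) = 76.07 nm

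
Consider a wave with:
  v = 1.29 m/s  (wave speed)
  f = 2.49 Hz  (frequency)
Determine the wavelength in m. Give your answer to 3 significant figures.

Rearranging v = f·λ for λ: λ = v/f.
v = 1.29 m/s; f = 2.49 Hz.
λ = 0.5181 m

0.518 m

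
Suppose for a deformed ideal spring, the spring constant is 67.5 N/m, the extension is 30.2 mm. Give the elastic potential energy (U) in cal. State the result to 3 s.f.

U is given directly by: U = ½kx².
k = 67.5 N/m; x = 30.2 mm = 0.03020 m.
U = 0.03078 J
0.03078 J × (1 cal / 4.184 J) = 0.007357 cal

0.00736 cal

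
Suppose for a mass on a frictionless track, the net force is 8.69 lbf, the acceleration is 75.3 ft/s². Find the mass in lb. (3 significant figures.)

3.71 lb

From Newton's second law: m = F/a.
F = 8.69 lbf = 38.66 N; a = 75.3 ft/s² = 22.95 m/s².
m = 1.684 kg
1.684 kg × (1 lb / 0.4536 kg) = 3.713 lb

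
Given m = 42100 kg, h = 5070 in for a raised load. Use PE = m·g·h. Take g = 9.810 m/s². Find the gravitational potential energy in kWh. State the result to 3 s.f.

PE is given directly by: PE = mgh.
m = 42100 kg; h = 5070 in = 128.8 m; g = 9.810 m/s².
PE = 5.319×10^7 J
5.319×10^7 J × (1 kWh / 3.600×10^6 J) = 14.77 kWh

14.8 kWh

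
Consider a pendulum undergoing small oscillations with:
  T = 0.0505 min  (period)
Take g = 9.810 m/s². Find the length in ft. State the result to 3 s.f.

Rearranging T = 2π√(L/g) for L: L = g·(T/2π)².
T = 0.0505 min = 3.030 s; g = 9.810 m/s².
L = 2.281 m
2.281 m × (1 ft / 0.3048 m) = 7.485 ft

7.48 ft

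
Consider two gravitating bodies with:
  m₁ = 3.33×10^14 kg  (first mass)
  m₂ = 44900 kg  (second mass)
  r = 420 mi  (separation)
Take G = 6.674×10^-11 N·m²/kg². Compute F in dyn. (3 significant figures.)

Directly: F = Gm₁m₂/r².
m₁ = 3.33×10^14 kg; m₂ = 44900 kg; r = 420 mi = 6.759×10^5 m; G = 6.674×10^-11 N·m²/kg².
F = 0.002184 N
0.002184 N × (1 dyn / 1.000×10^-5 N) = 218.4 dyn

218 dyn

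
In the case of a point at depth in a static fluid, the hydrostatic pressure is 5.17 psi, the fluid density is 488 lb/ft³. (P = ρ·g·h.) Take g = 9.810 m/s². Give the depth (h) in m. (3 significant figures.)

Solving P = ρ·g·h for h: h = P/(ρ·g).
P = 5.17 psi = 35646 Pa; ρ = 488 lb/ft³ = 7817 kg/m³; g = 9.810 m/s².
h = 0.4648 m

0.465 m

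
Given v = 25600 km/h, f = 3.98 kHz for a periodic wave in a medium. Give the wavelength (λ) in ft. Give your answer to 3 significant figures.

5.86 ft

Rearranging: λ = v/f.
v = 25600 km/h = 7111 m/s; f = 3.98 kHz = 3980 Hz.
λ = 1.787 m
1.787 m × (1 ft / 0.3048 m) = 5.862 ft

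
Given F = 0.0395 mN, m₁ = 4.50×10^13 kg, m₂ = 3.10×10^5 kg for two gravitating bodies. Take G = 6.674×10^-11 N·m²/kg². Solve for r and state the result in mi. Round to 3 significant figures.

From Newton's law of gravitation: r = √(G·m₁m₂/F).
F = 0.0395 mN = 3.950×10^-5 N; m₁ = 4.50×10^13 kg; m₂ = 3.10×10^5 kg; G = 6.674×10^-11 N·m²/kg².
r = 4.855×10^6 m
4.855×10^6 m × (1 mi / 1609 m) = 3017 mi

3020 mi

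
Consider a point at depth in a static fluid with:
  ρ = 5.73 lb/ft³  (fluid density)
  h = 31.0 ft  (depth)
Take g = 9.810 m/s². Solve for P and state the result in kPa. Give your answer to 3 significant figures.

P is given directly by: P = ρgh.
ρ = 5.73 lb/ft³ = 91.79 kg/m³; h = 31.0 ft = 9.449 m; g = 9.810 m/s².
P = 8508 Pa
8508 Pa × (1 kPa / 1000 Pa) = 8.508 kPa

8.51 kPa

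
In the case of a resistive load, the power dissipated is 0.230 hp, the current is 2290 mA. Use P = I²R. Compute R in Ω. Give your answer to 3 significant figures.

Solving P = I²R for R: R = P/I².
P = 0.230 hp = 171.5 W; I = 2290 mA = 2.290 A.
R = 32.71 Ω

32.7 Ω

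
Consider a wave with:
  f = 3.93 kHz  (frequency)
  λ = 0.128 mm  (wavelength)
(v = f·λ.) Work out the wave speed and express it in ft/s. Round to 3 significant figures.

v is given directly by: v = fλ.
f = 3.93 kHz = 3930 Hz; λ = 0.128 mm = 1.280×10^-4 m.
v = 0.5030 m/s
0.5030 m/s × (1 ft/s / 0.3048 m/s) = 1.650 ft/s

1.65 ft/s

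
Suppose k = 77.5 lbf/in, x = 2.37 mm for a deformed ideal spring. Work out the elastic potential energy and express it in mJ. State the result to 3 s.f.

38.1 mJ

U is given directly by: U = ½kx².
k = 77.5 lbf/in = 13572 N/m; x = 2.37 mm = 0.002370 m.
U = 0.03812 J
0.03812 J × (1 mJ / 0.001000 J) = 38.12 mJ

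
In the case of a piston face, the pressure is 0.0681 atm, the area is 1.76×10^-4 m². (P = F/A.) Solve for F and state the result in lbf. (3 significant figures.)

0.273 lbf

Rearranging P = F/A for F: F = P·A.
P = 0.0681 atm = 6900 Pa; A = 1.76×10^-4 m².
F = 1.214 N  (the unit combination reduces to kg·m/s² = N)
1.214 N × (1 lbf / 4.448 N) = 0.2730 lbf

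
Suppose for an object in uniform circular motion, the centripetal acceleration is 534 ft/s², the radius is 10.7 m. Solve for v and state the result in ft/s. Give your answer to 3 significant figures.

Rearranging a = v²/r for v: v = √(a·r).
a = 534 ft/s² = 162.8 m/s²; r = 10.7 m.
v = 41.73 m/s
41.73 m/s × (1 ft/s / 0.3048 m/s) = 136.9 ft/s

137 ft/s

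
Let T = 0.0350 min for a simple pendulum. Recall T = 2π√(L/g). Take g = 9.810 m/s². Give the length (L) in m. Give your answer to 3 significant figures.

Rearranging T = 2π√(L/g) for L: L = g·(T/2π)².
T = 0.0350 min = 2.100 s; g = 9.810 m/s².
L = 1.096 m

1.10 m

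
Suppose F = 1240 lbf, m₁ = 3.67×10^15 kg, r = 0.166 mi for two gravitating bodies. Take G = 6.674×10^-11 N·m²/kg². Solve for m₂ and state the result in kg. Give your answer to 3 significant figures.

1610 kg

From Newton's law of gravitation: m₂ = F·r²/(G·m₁).
F = 1240 lbf = 5516 N; m₁ = 3.67×10^15 kg; r = 0.166 mi = 267.2 m; G = 6.674×10^-11 N·m²/kg².
m₂ = 1607 kg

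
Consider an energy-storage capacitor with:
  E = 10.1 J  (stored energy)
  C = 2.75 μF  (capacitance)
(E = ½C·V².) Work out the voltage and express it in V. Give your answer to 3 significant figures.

2710 V

Rearranging E = ½C·V² for V: V = √(2E/C).
E = 10.1 J; C = 2.75 μF = 2.750×10^-6 F.
V = 2710 V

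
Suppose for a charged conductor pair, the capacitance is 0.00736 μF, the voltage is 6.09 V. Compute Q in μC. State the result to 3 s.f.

0.0448 μC

Rearranging C = Q/V for Q: Q = CV.
C = 0.00736 μF = 7.360×10^-9 F; V = 6.09 V.
Q = 4.482×10^-8 C
4.482×10^-8 C × (1 μC / 1.000×10^-6 C) = 0.04482 μC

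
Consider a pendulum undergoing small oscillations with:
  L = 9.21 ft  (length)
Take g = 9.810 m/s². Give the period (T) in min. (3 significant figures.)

0.0560 min

Directly: T = 2π√(L/g).
L = 9.21 ft = 2.807 m; g = 9.810 m/s².
T = 3.361 s
3.361 s × (1 min / 60.00 s) = 0.05602 min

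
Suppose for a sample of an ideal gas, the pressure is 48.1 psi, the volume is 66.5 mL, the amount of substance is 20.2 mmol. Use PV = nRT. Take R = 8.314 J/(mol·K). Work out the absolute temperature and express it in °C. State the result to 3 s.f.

-142 °C

From the ideal-gas law: T = PV/(nR).
P = 48.1 psi = 3.316×10^5 Pa; V = 66.5 mL = 6.650×10^-5 m³; n = 20.2 mmol = 0.02020 mol; R = 8.314 J/(mol·K).
T = 131.3 K
131.3 K − 273.15 = -141.8 °C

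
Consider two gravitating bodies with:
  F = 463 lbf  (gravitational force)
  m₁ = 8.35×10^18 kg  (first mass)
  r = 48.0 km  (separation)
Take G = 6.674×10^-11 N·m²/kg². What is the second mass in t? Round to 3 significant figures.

Rearranging: m₂ = F·r²/(G·m₁).
F = 463 lbf = 2060 N; m₁ = 8.35×10^18 kg; r = 48.0 km = 48000 m; G = 6.674×10^-11 N·m²/kg².
m₂ = 8515 kg
8515 kg × (1 t / 1000 kg) = 8.515 t

8.51 t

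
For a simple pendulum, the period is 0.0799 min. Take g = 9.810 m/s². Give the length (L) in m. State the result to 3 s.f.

Rearranging T = 2π√(L/g) for L: L = g·(T/2π)².
T = 0.0799 min = 4.794 s; g = 9.810 m/s².
L = 5.711 m

5.71 m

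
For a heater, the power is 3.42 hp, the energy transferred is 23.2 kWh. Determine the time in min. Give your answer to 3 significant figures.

546 min

Solving P = W/t for t: t = W/P.
P = 3.42 hp = 2550 W; W = 23.2 kWh = 8.352×10^7 J.
t = 32749 s
32749 s × (1 min / 60.00 s) = 545.8 min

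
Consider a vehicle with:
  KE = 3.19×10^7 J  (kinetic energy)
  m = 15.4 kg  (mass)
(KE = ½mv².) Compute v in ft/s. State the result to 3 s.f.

6680 ft/s

Rearranging: v = √(2·KE/m).
KE = 3.19×10^7 J; m = 15.4 kg.
v = 2035 m/s
2035 m/s × (1 ft/s / 0.3048 m/s) = 6678 ft/s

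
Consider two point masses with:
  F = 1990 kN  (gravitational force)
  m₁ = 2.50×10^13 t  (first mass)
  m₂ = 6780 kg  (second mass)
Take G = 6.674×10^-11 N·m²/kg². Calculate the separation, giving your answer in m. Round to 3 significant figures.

75.4 m

From Newton's law of gravitation: r = √(G·m₁m₂/F).
F = 1990 kN = 1.990×10^6 N; m₁ = 2.50×10^13 t = 2.500×10^16 kg; m₂ = 6780 kg; G = 6.674×10^-11 N·m²/kg².
r = 75.40 m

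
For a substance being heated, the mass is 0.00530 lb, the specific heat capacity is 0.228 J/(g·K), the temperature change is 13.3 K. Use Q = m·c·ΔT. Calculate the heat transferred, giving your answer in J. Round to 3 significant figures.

Q is given directly by: Q = mcΔT.
m = 0.00530 lb = 0.002404 kg; c = 0.228 J/(g·K) = 228.0 J/(kg·K); ΔT = 13.3 K.
Q = 7.290 J  (the unit combination reduces to kg·m²/s² = J)

7.29 J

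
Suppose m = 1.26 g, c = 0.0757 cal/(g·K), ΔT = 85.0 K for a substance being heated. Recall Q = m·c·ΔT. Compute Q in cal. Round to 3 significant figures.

8.11 cal

Q is given directly by: Q = mcΔT.
m = 1.26 g = 0.001260 kg; c = 0.0757 cal/(g·K) = 316.7 J/(kg·K); ΔT = 85.0 K.
Q = 33.92 J
33.92 J × (1 cal / 4.184 J) = 8.107 cal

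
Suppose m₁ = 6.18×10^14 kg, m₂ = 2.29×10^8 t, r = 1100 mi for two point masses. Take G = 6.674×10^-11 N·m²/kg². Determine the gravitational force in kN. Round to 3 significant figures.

Directly: F = Gm₁m₂/r².
m₁ = 6.18×10^14 kg; m₂ = 2.29×10^8 t = 2.290×10^11 kg; r = 1100 mi = 1.770×10^6 m; G = 6.674×10^-11 N·m²/kg².
F = 3014 N  (the unit combination reduces to kg·m/s² = N)
3014 N × (1 kN / 1000 N) = 3.014 kN

3.01 kN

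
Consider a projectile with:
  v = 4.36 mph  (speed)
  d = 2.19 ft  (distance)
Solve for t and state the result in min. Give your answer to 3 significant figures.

0.00571 min

Rearranging v = d/t for t: t = d/v.
v = 4.36 mph = 1.949 m/s; d = 2.19 ft = 0.6675 m.
t = 0.3425 s
0.3425 s × (1 min / 60.00 s) = 0.005708 min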